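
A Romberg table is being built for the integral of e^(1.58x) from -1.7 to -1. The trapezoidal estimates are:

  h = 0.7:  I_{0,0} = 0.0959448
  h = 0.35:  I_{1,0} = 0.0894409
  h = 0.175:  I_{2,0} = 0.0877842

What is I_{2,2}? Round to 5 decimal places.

Richardson extrapolation on the trapezoidal column (denominator 4−1=3):
I_{1,1} = (4·0.0894409 − 0.0959448) / 3 = 0.0872729
I_{2,1} = 0.0877842 + (0.0877842 − 0.0894409)/3 = 0.0872320
I_{2,2} = 0.0872320 + (0.0872320 − 0.0872729)/15 = 0.0872293

0.08723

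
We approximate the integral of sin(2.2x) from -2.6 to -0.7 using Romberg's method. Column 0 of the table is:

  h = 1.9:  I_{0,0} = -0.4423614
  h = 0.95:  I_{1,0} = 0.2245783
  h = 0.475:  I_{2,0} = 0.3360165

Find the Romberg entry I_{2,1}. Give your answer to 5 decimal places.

Richardson extrapolation on the trapezoidal column (denominator 4−1=3):
I_{2,1} = 0.3360165 + (0.3360165 − 0.2245783)/3 = 0.3731626

0.37316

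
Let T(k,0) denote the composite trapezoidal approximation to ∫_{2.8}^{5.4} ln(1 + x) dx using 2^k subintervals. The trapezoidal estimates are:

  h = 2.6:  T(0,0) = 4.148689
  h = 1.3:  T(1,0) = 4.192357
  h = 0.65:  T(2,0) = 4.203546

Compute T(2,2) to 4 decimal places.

4.2073

Richardson extrapolation on the trapezoidal column (denominator 4−1=3):
T(1,1) = (4·4.192357 − 4.148689) / 3 = 4.206913
T(2,1) = 4.203546 + (4.203546 − 4.192357)/3 = 4.207276
T(2,2) = 4.207276 + (4.207276 − 4.206913)/15 = 4.207300
(Column j=1 coincides with Simpson's rule on the same nodes.)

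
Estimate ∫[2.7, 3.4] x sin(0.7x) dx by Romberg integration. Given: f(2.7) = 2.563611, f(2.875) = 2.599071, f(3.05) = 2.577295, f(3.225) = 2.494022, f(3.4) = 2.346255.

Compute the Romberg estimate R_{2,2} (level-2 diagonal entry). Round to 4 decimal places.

1.7755

R_{0,0} (trapezoid, 1 panel, h=0.7000): 1.718453
R_{1,0} (trapezoid, 2 panels, h=0.3500): 1.761280
R_{2,0} (trapezoid, 4 panels, h=0.1750): 1.771931
R_{1,1} = 1.761280 + (1.761280 − 1.718453)/3 = 1.775556
R_{2,1} = 1.771931 + (1.771931 − 1.761280)/3 = 1.775481
R_{2,2} = 1.775481 + (1.775481 − 1.775556)/15 = 1.775476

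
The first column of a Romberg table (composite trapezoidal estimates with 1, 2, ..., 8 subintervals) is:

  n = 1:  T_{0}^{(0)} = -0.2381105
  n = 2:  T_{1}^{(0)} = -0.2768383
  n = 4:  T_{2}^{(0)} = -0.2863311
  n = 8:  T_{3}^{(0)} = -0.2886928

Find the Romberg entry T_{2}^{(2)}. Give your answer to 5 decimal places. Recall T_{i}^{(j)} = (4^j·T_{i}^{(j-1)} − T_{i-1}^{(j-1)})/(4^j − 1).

T_{1}^{(1)} = -0.2768383 + (-0.2768383 − (-0.2381105))/3 = -0.2897476
T_{2}^{(1)} = (4·(-0.2863311) − (-0.2768383)) / 3 = -0.2894954
T_{2}^{(2)} = -0.2894954 + (-0.2894954 − (-0.2897476))/15 = -0.2894786

-0.28948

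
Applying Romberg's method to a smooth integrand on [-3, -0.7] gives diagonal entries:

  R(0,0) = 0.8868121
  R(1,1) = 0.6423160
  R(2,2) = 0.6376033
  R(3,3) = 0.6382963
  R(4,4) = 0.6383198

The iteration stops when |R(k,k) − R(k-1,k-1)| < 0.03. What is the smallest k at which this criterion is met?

k = 2

|R(1,1) − R(0,0)| = 0.2444961 ≥ 0.03
|R(2,2) − R(1,1)| = 0.0047127 < 0.03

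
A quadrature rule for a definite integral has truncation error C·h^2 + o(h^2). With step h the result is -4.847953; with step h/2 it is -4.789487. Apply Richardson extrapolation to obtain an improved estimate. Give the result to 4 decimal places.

Extrapolated value = (4·A(h/2) − A(h)) / (4 − 1)
= (4·(-4.789487) − (-4.847953)) / 3
= -14.309995 / 3 = -4.769998

-4.7700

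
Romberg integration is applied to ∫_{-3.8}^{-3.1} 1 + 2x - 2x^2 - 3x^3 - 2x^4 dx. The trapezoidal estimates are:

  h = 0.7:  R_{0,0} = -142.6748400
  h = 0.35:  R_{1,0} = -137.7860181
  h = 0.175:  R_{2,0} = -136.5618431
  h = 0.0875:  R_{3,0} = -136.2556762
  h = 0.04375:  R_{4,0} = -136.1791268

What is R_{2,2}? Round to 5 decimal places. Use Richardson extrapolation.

R_{1,1} = (4·(-137.7860181) − (-142.6748400)) / 3 = -136.1564108
R_{2,1} = (4·(-136.5618431) − (-137.7860181)) / 3 = -136.1537848
R_{2,2} = -136.1537848 + (-136.1537848 − (-136.1564108))/15 = -136.1536097
(Column j=1 coincides with Simpson's rule on the same nodes.)

-136.15361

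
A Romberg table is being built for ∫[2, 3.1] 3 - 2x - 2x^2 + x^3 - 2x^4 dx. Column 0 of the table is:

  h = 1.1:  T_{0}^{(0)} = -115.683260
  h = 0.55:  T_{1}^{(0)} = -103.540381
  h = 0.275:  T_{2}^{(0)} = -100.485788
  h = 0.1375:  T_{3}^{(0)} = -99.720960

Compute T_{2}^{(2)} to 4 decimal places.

-99.4659

Richardson extrapolation on the trapezoidal column (denominator 4−1=3):
T_{1}^{(1)} = (4·(-103.540381) − (-115.683260)) / 3 = -99.492755
T_{2}^{(1)} = (4·(-100.485788) − (-103.540381)) / 3 = -99.467590
T_{2}^{(2)} = (16·(-99.467590) − (-99.492755)) / 15 = -99.465912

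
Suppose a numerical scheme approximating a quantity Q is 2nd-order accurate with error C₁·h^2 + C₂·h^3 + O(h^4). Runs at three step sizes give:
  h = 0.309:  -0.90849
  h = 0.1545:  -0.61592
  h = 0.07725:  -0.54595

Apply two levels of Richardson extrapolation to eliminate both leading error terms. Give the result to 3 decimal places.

-0.523

First eliminate the h^2 term (factor 2^2 = 4):
  B₁ = (4·(-0.61592) − (-0.90849))/3 = -0.51840
  B₂ = (4·(-0.54595) − (-0.61592))/3 = -0.52263
Then eliminate the h^3 term (factor 2^3 = 8):
  (8·(-0.52263) − (-0.51840))/7 = -0.52323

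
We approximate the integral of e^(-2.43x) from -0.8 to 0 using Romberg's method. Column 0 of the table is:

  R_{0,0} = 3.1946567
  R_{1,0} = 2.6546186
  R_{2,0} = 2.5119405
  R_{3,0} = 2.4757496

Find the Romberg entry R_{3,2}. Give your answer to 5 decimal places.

R_{2,1} = 2.5119405 + (2.5119405 − 2.6546186)/3 = 2.4643811
R_{3,1} = 2.4757496 + (2.4757496 − 2.5119405)/3 = 2.4636860
R_{3,2} = 2.4636860 + (2.4636860 − 2.4643811)/15 = 2.4636397

2.46364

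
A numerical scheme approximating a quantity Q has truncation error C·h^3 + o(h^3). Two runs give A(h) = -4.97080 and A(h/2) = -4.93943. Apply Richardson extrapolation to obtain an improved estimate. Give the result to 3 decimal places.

-4.935

The leading error scales as h^3; refining by a factor of 2 reduces it by 2^3 = 8.
Extrapolated value = (8·A(h/2) − A(h)) / (8 − 1)
= (8·(-4.93943) − (-4.97080)) / 7
= -34.54464 / 7 = -4.93495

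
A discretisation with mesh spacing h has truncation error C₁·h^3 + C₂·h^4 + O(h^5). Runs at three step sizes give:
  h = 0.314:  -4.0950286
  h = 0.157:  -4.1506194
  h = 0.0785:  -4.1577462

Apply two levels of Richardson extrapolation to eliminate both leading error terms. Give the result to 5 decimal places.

First eliminate the h^3 term (factor 2^3 = 8):
  B₁ = (8·(-4.1506194) − (-4.0950286))/7 = -4.1585609
  B₂ = (8·(-4.1577462) − (-4.1506194))/7 = -4.1587643
Then eliminate the h^4 term (factor 2^4 = 16):
  (16·(-4.1587643) − (-4.1585609))/15 = -4.1587779

-4.15878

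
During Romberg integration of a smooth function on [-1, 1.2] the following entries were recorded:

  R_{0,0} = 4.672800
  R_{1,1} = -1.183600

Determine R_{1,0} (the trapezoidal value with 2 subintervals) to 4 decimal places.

From R_{1,1} = (4·R_{1,0} − R_{0,0})/3, solve for R_{1,0}:
4·R_{1,0} = 3·(-1.183600) + 4.672800 = 1.122000
R_{1,0} = 0.280500

0.2805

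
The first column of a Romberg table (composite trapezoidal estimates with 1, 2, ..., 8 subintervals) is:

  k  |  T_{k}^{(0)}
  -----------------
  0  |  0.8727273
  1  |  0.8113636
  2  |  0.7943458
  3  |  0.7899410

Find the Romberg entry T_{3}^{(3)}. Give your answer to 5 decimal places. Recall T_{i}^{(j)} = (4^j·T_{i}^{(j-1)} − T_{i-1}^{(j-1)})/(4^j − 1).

0.78846

T_{1}^{(1)} = (4·0.8113636 − 0.8727273) / 3 = 0.7909090
T_{2}^{(1)} = 0.7943458 + (0.7943458 − 0.8113636)/3 = 0.7886732
T_{3}^{(1)} = (4·0.7899410 − 0.7943458) / 3 = 0.7884727
T_{2}^{(2)} = (16·0.7886732 − 0.7909090) / 15 = 0.7885241
T_{3}^{(2)} = 0.7884727 + (0.7884727 − 0.7886732)/15 = 0.7884593
T_{3}^{(3)} = 0.7884593 + (0.7884593 − 0.7885241)/63 = 0.7884583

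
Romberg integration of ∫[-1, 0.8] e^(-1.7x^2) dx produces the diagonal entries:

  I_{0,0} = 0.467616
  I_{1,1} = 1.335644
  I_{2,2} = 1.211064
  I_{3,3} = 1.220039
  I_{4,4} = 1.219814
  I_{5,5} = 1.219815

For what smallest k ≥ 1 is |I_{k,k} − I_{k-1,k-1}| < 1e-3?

k = 4

|I_{1,1} − I_{0,0}| = 0.868028 ≥ 1e-3
|I_{2,2} − I_{1,1}| = 0.124580 ≥ 1e-3
|I_{3,3} − I_{2,2}| = 0.008975 ≥ 1e-3
|I_{4,4} − I_{3,3}| = 0.000225 < 1e-3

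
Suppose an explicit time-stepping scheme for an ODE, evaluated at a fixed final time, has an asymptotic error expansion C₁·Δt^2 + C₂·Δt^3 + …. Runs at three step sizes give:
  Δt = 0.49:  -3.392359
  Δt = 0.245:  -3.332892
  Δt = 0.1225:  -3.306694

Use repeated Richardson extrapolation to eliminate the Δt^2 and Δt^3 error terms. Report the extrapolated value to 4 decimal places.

-3.2958

First eliminate the Δt^2 term (factor 2^2 = 4):
  B₁ = (4·(-3.332892) − (-3.392359))/3 = -3.313070
  B₂ = (4·(-3.306694) − (-3.332892))/3 = -3.297961
Then eliminate the Δt^3 term (factor 2^3 = 8):
  (8·(-3.297961) − (-3.313070))/7 = -3.295803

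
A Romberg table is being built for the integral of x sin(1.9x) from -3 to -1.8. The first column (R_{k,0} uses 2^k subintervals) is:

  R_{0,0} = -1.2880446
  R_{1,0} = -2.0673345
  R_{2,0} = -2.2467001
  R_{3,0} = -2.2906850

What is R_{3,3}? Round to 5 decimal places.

R_{1,1} = -2.0673345 + (-2.0673345 − (-1.2880446))/3 = -2.3270978
R_{2,1} = -2.2467001 + (-2.2467001 − (-2.0673345))/3 = -2.3064886
R_{3,1} = (4·(-2.2906850) − (-2.2467001)) / 3 = -2.3053466
R_{2,2} = -2.3064886 + (-2.3064886 − (-2.3270978))/15 = -2.3051147
R_{3,2} = -2.3053466 + (-2.3053466 − (-2.3064886))/15 = -2.3052705
R_{3,3} = (64·(-2.3052705) − (-2.3051147)) / 63 = -2.3052730

-2.30527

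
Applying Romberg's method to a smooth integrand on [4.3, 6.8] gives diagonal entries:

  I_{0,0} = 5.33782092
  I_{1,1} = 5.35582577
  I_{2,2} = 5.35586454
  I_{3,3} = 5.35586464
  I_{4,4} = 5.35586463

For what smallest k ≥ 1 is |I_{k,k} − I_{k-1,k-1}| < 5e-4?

k = 2

|I_{1,1} − I_{0,0}| = 0.01800485 ≥ 5e-4
|I_{2,2} − I_{1,1}| = 0.00003877 < 5e-4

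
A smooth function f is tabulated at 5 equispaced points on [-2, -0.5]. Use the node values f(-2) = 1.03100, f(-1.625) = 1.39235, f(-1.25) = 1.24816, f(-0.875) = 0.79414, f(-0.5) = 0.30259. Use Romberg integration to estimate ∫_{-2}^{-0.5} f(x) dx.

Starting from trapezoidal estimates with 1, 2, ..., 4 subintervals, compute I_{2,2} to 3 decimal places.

1.571

I_{0,0} (trapezoid, 1 panel, h=1.5000): 1.00019
I_{1,0} (trapezoid, 2 panels, h=0.7500): 1.43622
I_{2,0} (trapezoid, 4 panels, h=0.3750): 1.53804
I_{1,1} = 1.43622 + (1.43622 − 1.00019)/3 = 1.58156
I_{2,1} = 1.53804 + (1.53804 − 1.43622)/3 = 1.57198
I_{2,2} = 1.57198 + (1.57198 − 1.58156)/15 = 1.57134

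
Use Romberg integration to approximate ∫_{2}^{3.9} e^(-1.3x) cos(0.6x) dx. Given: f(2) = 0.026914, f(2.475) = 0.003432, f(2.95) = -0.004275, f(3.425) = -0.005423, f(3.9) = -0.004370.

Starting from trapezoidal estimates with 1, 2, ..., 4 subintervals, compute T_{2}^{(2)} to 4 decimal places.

0.0009

T_{0}^{(0)} (trapezoid, 1 panel, h=1.9000): 0.021417
T_{1}^{(0)} (trapezoid, 2 panels, h=0.9500): 0.006647
T_{2}^{(0)} (trapezoid, 4 panels, h=0.4750): 0.002378
T_{1}^{(1)} = 0.006647 + (0.006647 − 0.021417)/3 = 0.001724
T_{2}^{(1)} = 0.002378 + (0.002378 − 0.006647)/3 = 0.000955
T_{2}^{(2)} = 0.000955 + (0.000955 − 0.001724)/15 = 0.000904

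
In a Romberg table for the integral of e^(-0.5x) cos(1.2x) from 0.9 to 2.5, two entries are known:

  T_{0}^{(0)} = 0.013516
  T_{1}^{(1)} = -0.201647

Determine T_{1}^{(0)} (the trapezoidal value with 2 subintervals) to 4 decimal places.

From T_{1}^{(1)} = (4·T_{1}^{(0)} − T_{0}^{(0)})/3, solve for T_{1}^{(0)}:
4·T_{1}^{(0)} = 3·(-0.201647) + 0.013516 = -0.591425
T_{1}^{(0)} = -0.147856

-0.1479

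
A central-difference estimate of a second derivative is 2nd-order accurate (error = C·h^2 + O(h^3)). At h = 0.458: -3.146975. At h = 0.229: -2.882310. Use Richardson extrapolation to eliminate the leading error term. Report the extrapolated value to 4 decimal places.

The leading error scales as h^2; refining by a factor of 2 reduces it by 2^2 = 4.
Extrapolated value = (4·A(h/2) − A(h)) / (4 − 1)
= (4·(-2.882310) − (-3.146975)) / 3
= -8.382265 / 3 = -2.794088

-2.7941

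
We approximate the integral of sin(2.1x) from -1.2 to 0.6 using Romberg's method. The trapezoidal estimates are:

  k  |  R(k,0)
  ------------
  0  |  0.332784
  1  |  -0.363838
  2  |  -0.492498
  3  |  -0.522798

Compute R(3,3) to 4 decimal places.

-0.5328

Richardson extrapolation on the trapezoidal column (denominator 4−1=3):
R(1,1) = -0.363838 + (-0.363838 − 0.332784)/3 = -0.596045
R(2,1) = (4·(-0.492498) − (-0.363838)) / 3 = -0.535385
R(3,1) = (4·(-0.522798) − (-0.492498)) / 3 = -0.532898
R(2,2) = -0.535385 + (-0.535385 − (-0.596045))/15 = -0.531341
R(3,2) = (16·(-0.532898) − (-0.535385)) / 15 = -0.532732
R(3,3) = -0.532732 + (-0.532732 − (-0.531341))/63 = -0.532754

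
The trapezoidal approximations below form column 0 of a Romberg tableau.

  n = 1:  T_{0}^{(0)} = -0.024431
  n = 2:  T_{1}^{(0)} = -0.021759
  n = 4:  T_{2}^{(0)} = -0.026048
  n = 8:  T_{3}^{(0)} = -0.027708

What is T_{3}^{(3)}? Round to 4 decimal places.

Richardson extrapolation on the trapezoidal column (denominator 4−1=3):
T_{1}^{(1)} = -0.021759 + (-0.021759 − (-0.024431))/3 = -0.020868
T_{2}^{(1)} = -0.026048 + (-0.026048 − (-0.021759))/3 = -0.027478
T_{3}^{(1)} = -0.027708 + (-0.027708 − (-0.026048))/3 = -0.028261
T_{2}^{(2)} = (16·(-0.027478) − (-0.020868)) / 15 = -0.027919
T_{3}^{(2)} = -0.028261 + (-0.028261 − (-0.027478))/15 = -0.028313
T_{3}^{(3)} = -0.028313 + (-0.028313 − (-0.027919))/63 = -0.028319

-0.0283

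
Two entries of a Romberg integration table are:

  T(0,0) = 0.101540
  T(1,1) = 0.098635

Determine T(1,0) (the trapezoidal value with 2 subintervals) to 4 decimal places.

0.0994

From T(1,1) = (4·T(1,0) − T(0,0))/3, solve for T(1,0):
4·T(1,0) = 3·0.098635 + 0.101540 = 0.397445
T(1,0) = 0.099361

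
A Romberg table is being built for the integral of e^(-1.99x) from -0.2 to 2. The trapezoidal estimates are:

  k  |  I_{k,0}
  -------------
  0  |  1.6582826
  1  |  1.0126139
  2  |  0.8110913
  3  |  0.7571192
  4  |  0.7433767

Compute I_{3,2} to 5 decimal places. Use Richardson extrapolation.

Richardson extrapolation on the trapezoidal column (denominator 4−1=3):
I_{2,1} = (4·0.8110913 − 1.0126139) / 3 = 0.7439171
I_{3,1} = (4·0.7571192 − 0.8110913) / 3 = 0.7391285
I_{3,2} = (16·0.7391285 − 0.7439171) / 15 = 0.7388093
(Column j=1 coincides with Simpson's rule on the same nodes.)

0.73881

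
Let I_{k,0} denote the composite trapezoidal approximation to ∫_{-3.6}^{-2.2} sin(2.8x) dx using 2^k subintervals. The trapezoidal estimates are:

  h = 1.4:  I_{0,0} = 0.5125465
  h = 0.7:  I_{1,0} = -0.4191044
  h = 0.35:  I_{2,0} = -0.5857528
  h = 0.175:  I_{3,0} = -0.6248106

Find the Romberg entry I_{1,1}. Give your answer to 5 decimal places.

Richardson extrapolation on the trapezoidal column (denominator 4−1=3):
I_{1,1} = (4·(-0.4191044) − 0.5125465) / 3 = -0.7296547

-0.72965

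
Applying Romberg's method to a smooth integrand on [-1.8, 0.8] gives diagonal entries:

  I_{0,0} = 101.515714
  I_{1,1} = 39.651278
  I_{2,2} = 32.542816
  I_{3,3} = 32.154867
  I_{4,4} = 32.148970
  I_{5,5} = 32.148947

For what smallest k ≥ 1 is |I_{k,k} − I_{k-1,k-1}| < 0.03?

k = 4

|I_{1,1} − I_{0,0}| = 61.864436 ≥ 0.03
|I_{2,2} − I_{1,1}| = 7.108462 ≥ 0.03
|I_{3,3} − I_{2,2}| = 0.387949 ≥ 0.03
|I_{4,4} − I_{3,3}| = 0.005897 < 0.03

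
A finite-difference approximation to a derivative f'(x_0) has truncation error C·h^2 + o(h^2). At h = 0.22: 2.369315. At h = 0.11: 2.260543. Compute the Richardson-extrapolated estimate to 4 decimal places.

The leading error scales as h^2; refining by a factor of 2 reduces it by 2^2 = 4.
Extrapolated value = (4·A(h/2) − A(h)) / (4 − 1)
= (4·2.260543 − 2.369315) / 3
= 6.672857 / 3 = 2.224286

2.2243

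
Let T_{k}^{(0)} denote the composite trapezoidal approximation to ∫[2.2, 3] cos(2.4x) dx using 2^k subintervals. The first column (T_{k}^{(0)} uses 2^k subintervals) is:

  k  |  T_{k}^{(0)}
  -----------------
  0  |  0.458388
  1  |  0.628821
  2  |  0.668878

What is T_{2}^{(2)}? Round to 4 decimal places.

T_{1}^{(1)} = (4·0.628821 − 0.458388) / 3 = 0.685632
T_{2}^{(1)} = 0.668878 + (0.668878 − 0.628821)/3 = 0.682230
T_{2}^{(2)} = 0.682230 + (0.682230 − 0.685632)/15 = 0.682003
(Column j=1 coincides with Simpson's rule on the same nodes.)

0.6820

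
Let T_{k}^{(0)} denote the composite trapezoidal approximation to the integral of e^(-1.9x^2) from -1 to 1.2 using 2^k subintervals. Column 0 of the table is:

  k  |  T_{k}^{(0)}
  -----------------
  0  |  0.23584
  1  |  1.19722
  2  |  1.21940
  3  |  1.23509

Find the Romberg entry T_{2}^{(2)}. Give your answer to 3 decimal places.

1.207

T_{1}^{(1)} = 1.19722 + (1.19722 − 0.23584)/3 = 1.51768
T_{2}^{(1)} = (4·1.21940 − 1.19722) / 3 = 1.22679
T_{2}^{(2)} = 1.22679 + (1.22679 − 1.51768)/15 = 1.20740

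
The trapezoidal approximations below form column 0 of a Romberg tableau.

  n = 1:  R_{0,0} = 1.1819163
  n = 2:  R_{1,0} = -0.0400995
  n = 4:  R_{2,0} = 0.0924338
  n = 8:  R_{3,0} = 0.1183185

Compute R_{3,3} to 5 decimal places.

R_{1,1} = -0.0400995 + (-0.0400995 − 1.1819163)/3 = -0.4474381
R_{2,1} = (4·0.0924338 − (-0.0400995)) / 3 = 0.1366116
R_{3,1} = (4·0.1183185 − 0.0924338) / 3 = 0.1269467
R_{2,2} = (16·0.1366116 − (-0.4474381)) / 15 = 0.1755482
R_{3,2} = (16·0.1269467 − 0.1366116) / 15 = 0.1263024
R_{3,3} = 0.1263024 + (0.1263024 − 0.1755482)/63 = 0.1255207

0.12552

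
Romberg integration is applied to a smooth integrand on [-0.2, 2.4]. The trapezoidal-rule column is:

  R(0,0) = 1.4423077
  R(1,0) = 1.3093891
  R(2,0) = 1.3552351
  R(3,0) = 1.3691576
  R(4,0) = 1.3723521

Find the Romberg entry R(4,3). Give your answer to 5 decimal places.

Richardson extrapolation on the trapezoidal column (denominator 4−1=3):
R(2,1) = (4·1.3552351 − 1.3093891) / 3 = 1.3705171
R(3,1) = 1.3691576 + (1.3691576 − 1.3552351)/3 = 1.3737984
R(4,1) = 1.3723521 + (1.3723521 − 1.3691576)/3 = 1.3734169
R(3,2) = (16·1.3737984 − 1.3705171) / 15 = 1.3740172
R(4,2) = 1.3734169 + (1.3734169 − 1.3737984)/15 = 1.3733915
R(4,3) = (64·1.3733915 − 1.3740172) / 63 = 1.3733816

1.37338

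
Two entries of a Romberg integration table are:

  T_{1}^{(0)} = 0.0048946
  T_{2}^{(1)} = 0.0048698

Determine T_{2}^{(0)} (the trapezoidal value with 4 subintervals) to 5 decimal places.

0.00488

From T_{2}^{(1)} = (4·T_{2}^{(0)} − T_{1}^{(0)})/3, solve for T_{2}^{(0)}:
4·T_{2}^{(0)} = 3·0.0048698 + 0.0048946 = 0.0195040
T_{2}^{(0)} = 0.0048760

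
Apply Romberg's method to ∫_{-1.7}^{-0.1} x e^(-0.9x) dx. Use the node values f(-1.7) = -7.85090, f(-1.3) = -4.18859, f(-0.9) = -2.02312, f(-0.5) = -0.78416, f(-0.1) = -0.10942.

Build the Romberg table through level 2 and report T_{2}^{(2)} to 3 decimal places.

-4.251

T_{0}^{(0)} (trapezoid, 1 panel, h=1.6000): -6.36826
T_{1}^{(0)} (trapezoid, 2 panels, h=0.8000): -4.80262
T_{2}^{(0)} (trapezoid, 4 panels, h=0.4000): -4.39041
T_{1}^{(1)} = -4.80262 + (-4.80262 − (-6.36826))/3 = -4.28074
T_{2}^{(1)} = -4.39041 + (-4.39041 − (-4.80262))/3 = -4.25301
T_{2}^{(2)} = -4.25301 + (-4.25301 − (-4.28074))/15 = -4.25116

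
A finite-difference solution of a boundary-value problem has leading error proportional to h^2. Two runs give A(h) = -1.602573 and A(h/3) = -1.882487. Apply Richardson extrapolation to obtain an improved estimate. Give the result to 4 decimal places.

-1.9175

The leading error scales as h^2; refining by a factor of 3 reduces it by 3^2 = 9.
Extrapolated value = (9·A(h/3) − A(h)) / (9 − 1)
= (9·(-1.882487) − (-1.602573)) / 8
= -15.339810 / 8 = -1.917476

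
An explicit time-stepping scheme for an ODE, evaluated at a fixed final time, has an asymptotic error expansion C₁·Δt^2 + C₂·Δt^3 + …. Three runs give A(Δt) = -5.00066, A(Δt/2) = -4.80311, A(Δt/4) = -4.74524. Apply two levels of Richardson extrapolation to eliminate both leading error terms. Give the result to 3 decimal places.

First eliminate the Δt^2 term (factor 2^2 = 4):
  B₁ = (4·(-4.80311) − (-5.00066))/3 = -4.73726
  B₂ = (4·(-4.74524) − (-4.80311))/3 = -4.72595
Then eliminate the Δt^3 term (factor 2^3 = 8):
  (8·(-4.72595) − (-4.73726))/7 = -4.72433

-4.724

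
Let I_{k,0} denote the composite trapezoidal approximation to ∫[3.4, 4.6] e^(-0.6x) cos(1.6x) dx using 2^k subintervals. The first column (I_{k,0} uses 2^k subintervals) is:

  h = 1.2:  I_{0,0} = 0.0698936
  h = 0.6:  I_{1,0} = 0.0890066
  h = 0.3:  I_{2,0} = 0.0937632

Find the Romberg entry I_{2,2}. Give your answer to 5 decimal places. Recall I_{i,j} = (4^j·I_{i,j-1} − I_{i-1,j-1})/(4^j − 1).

I_{1,1} = 0.0890066 + (0.0890066 − 0.0698936)/3 = 0.0953776
I_{2,1} = (4·0.0937632 − 0.0890066) / 3 = 0.0953487
I_{2,2} = 0.0953487 + (0.0953487 − 0.0953776)/15 = 0.0953468
(Column j=1 coincides with Simpson's rule on the same nodes.)

0.09535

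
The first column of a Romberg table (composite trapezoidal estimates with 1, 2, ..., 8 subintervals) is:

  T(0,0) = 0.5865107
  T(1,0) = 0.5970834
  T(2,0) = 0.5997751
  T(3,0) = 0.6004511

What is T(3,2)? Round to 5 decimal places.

0.60068

T(2,1) = (4·0.5997751 − 0.5970834) / 3 = 0.6006723
T(3,1) = 0.6004511 + (0.6004511 − 0.5997751)/3 = 0.6006764
T(3,2) = 0.6006764 + (0.6006764 − 0.6006723)/15 = 0.6006767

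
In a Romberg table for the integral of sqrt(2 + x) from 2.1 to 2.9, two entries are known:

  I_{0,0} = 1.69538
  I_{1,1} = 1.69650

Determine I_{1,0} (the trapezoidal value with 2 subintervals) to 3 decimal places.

1.696

From I_{1,1} = (4·I_{1,0} − I_{0,0})/3, solve for I_{1,0}:
4·I_{1,0} = 3·1.69650 + 1.69538 = 6.78488
I_{1,0} = 1.69622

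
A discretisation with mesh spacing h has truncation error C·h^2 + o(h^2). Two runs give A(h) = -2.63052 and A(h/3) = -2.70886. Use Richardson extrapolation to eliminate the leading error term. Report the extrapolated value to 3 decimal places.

-2.719

The leading error scales as h^2; refining by a factor of 3 reduces it by 3^2 = 9.
Extrapolated value = (9·A(h/3) − A(h)) / (9 − 1)
= (9·(-2.70886) − (-2.63052)) / 8
= -21.74922 / 8 = -2.71865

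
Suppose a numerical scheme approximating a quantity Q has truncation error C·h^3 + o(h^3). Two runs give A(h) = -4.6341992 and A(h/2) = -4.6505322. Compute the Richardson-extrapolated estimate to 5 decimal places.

The leading error scales as h^3; refining by a factor of 2 reduces it by 2^3 = 8.
Extrapolated value = (8·A(h/2) − A(h)) / (8 − 1)
= (8·(-4.6505322) − (-4.6341992)) / 7
= -32.5700584 / 7 = -4.6528655

-4.65287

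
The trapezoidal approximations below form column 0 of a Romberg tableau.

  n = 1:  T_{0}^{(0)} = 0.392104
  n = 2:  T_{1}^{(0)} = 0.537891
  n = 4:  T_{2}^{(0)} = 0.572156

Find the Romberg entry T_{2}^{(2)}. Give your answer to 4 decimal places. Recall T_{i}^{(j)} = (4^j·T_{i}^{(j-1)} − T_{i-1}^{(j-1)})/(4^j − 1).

T_{1}^{(1)} = 0.537891 + (0.537891 − 0.392104)/3 = 0.586487
T_{2}^{(1)} = (4·0.572156 − 0.537891) / 3 = 0.583578
T_{2}^{(2)} = 0.583578 + (0.583578 − 0.586487)/15 = 0.583384

0.5834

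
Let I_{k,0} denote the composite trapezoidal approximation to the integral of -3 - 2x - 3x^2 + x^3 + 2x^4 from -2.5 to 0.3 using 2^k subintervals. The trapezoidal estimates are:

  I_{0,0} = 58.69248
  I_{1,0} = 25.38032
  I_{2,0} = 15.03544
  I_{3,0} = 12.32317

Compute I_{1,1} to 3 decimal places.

I_{1,1} = 25.38032 + (25.38032 − 58.69248)/3 = 14.27627
(Column j=1 coincides with Simpson's rule on the same nodes.)

14.276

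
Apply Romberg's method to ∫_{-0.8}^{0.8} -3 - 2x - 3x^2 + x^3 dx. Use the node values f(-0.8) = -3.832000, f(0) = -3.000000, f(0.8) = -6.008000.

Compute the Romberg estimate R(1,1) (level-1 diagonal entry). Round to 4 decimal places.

-5.8240

R(0,0) (trapezoid, 1 panel, h=1.6000): -7.872000
R(1,0) (trapezoid, 2 panels, h=0.8000): -6.336000
R(1,1) = -6.336000 + (-6.336000 − (-7.872000))/3 = -5.824000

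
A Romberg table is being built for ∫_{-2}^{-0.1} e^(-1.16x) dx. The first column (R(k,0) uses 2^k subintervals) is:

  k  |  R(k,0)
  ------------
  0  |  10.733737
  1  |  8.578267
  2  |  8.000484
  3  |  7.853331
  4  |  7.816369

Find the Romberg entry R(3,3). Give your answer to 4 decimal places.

R(1,1) = 8.578267 + (8.578267 − 10.733737)/3 = 7.859777
R(2,1) = (4·8.000484 − 8.578267) / 3 = 7.807890
R(3,1) = (4·7.853331 − 8.000484) / 3 = 7.804280
R(2,2) = 7.807890 + (7.807890 − 7.859777)/15 = 7.804431
R(3,2) = (16·7.804280 − 7.807890) / 15 = 7.804039
R(3,3) = 7.804039 + (7.804039 − 7.804431)/63 = 7.804033

7.8040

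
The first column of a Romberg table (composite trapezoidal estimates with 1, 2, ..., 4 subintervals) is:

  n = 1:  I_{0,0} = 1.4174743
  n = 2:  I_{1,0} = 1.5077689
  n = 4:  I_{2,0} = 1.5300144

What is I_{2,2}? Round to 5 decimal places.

1.53740

Richardson extrapolation on the trapezoidal column (denominator 4−1=3):
I_{1,1} = (4·1.5077689 − 1.4174743) / 3 = 1.5378671
I_{2,1} = 1.5300144 + (1.5300144 − 1.5077689)/3 = 1.5374296
I_{2,2} = (16·1.5374296 − 1.5378671) / 15 = 1.5374004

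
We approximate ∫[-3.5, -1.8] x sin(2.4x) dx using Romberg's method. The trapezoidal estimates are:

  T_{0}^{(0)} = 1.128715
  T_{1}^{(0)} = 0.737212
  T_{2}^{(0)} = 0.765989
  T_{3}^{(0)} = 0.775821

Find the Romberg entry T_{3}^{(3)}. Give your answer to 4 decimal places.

0.7792

Richardson extrapolation on the trapezoidal column (denominator 4−1=3):
T_{1}^{(1)} = 0.737212 + (0.737212 − 1.128715)/3 = 0.606711
T_{2}^{(1)} = 0.765989 + (0.765989 − 0.737212)/3 = 0.775581
T_{3}^{(1)} = 0.775821 + (0.775821 − 0.765989)/3 = 0.779098
T_{2}^{(2)} = (16·0.775581 − 0.606711) / 15 = 0.786839
T_{3}^{(2)} = (16·0.779098 − 0.775581) / 15 = 0.779332
T_{3}^{(3)} = 0.779332 + (0.779332 − 0.786839)/63 = 0.779213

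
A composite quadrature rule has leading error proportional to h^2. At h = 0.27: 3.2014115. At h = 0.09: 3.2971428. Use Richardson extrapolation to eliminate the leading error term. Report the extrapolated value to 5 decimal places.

3.30911

Extrapolated value = (9·A(h/3) − A(h)) / (9 − 1)
= (9·3.2971428 − 3.2014115) / 8
= 26.4728737 / 8 = 3.3091092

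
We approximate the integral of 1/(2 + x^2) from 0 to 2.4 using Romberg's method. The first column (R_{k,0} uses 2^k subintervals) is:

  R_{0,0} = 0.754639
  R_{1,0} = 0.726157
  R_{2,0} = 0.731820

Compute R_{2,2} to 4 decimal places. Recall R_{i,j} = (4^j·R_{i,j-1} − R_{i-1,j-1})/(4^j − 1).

Richardson extrapolation on the trapezoidal column (denominator 4−1=3):
R_{1,1} = 0.726157 + (0.726157 − 0.754639)/3 = 0.716663
R_{2,1} = (4·0.731820 − 0.726157) / 3 = 0.733708
R_{2,2} = (16·0.733708 − 0.716663) / 15 = 0.734844
(Column j=1 coincides with Simpson's rule on the same nodes.)

0.7348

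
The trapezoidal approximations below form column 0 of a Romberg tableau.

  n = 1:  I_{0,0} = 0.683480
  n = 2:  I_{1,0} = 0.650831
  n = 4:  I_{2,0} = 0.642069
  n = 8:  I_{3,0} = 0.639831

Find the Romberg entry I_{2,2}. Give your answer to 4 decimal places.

I_{1,1} = (4·0.650831 − 0.683480) / 3 = 0.639948
I_{2,1} = 0.642069 + (0.642069 − 0.650831)/3 = 0.639148
I_{2,2} = 0.639148 + (0.639148 − 0.639948)/15 = 0.639095

0.6391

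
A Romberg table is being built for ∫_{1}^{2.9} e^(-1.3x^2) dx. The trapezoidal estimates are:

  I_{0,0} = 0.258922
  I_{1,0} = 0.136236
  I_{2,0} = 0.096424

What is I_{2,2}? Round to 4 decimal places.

0.0823

Richardson extrapolation on the trapezoidal column (denominator 4−1=3):
I_{1,1} = 0.136236 + (0.136236 − 0.258922)/3 = 0.095341
I_{2,1} = (4·0.096424 − 0.136236) / 3 = 0.083153
I_{2,2} = 0.083153 + (0.083153 − 0.095341)/15 = 0.082340
(Column j=1 coincides with Simpson's rule on the same nodes.)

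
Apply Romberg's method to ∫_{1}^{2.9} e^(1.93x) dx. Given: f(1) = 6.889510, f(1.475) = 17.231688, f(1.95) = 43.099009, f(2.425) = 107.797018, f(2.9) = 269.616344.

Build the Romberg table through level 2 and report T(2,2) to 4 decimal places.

136.2437

T(0,0) (trapezoid, 1 panel, h=1.9000): 262.680561
T(1,0) (trapezoid, 2 panels, h=0.9500): 172.284339
T(2,0) (trapezoid, 4 panels, h=0.4750): 145.530805
T(1,1) = 172.284339 + (172.284339 − 262.680561)/3 = 142.152265
T(2,1) = 145.530805 + (145.530805 − 172.284339)/3 = 136.612960
T(2,2) = 136.612960 + (136.612960 − 142.152265)/15 = 136.243673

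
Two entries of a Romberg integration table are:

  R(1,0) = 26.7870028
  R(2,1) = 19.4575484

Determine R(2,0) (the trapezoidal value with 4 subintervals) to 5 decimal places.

From R(2,1) = (4·R(2,0) − R(1,0))/3, solve for R(2,0):
4·R(2,0) = 3·19.4575484 + 26.7870028 = 85.1596480
R(2,0) = 21.2899120

21.28991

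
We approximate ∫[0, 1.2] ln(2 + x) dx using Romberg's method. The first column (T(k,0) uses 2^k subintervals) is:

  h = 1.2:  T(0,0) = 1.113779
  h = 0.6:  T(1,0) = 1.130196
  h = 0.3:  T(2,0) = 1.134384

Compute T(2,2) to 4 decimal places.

1.1358

Richardson extrapolation on the trapezoidal column (denominator 4−1=3):
T(1,1) = 1.130196 + (1.130196 − 1.113779)/3 = 1.135668
T(2,1) = (4·1.134384 − 1.130196) / 3 = 1.135780
T(2,2) = 1.135780 + (1.135780 − 1.135668)/15 = 1.135787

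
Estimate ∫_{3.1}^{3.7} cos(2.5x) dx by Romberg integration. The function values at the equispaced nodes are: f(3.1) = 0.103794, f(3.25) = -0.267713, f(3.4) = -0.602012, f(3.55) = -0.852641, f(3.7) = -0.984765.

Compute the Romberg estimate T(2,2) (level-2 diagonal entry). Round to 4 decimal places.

-0.3283

T(0,0) (trapezoid, 1 panel, h=0.6000): -0.264291
T(1,0) (trapezoid, 2 panels, h=0.3000): -0.312749
T(2,0) (trapezoid, 4 panels, h=0.1500): -0.324428
T(1,1) = -0.312749 + (-0.312749 − (-0.264291))/3 = -0.328902
T(2,1) = -0.324428 + (-0.324428 − (-0.312749))/3 = -0.328321
T(2,2) = -0.328321 + (-0.328321 − (-0.328902))/15 = -0.328282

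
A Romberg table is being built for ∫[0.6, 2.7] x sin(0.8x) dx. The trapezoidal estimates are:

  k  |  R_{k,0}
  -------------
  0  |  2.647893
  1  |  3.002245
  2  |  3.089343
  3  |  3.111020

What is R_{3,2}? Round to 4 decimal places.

3.1182

R_{2,1} = 3.089343 + (3.089343 − 3.002245)/3 = 3.118376
R_{3,1} = 3.111020 + (3.111020 − 3.089343)/3 = 3.118246
R_{3,2} = 3.118246 + (3.118246 − 3.118376)/15 = 3.118237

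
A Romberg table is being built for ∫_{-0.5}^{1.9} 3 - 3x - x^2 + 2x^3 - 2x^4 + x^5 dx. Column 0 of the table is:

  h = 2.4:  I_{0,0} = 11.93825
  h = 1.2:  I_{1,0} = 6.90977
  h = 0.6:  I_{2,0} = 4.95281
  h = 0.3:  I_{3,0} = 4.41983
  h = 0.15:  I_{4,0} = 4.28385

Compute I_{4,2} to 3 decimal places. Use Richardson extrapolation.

I_{3,1} = (4·4.41983 − 4.95281) / 3 = 4.24217
I_{4,1} = 4.28385 + (4.28385 − 4.41983)/3 = 4.23852
I_{4,2} = (16·4.23852 − 4.24217) / 15 = 4.23828
(Column j=1 coincides with Simpson's rule on the same nodes.)

4.238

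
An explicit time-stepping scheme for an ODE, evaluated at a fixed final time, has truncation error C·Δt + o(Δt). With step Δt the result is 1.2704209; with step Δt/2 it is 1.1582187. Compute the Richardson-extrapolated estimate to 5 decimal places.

1.04602

The leading error scales as Δt; refining by a factor of 2 reduces it by 2^1 = 2.
Extrapolated value = (2·A(Δt/2) − A(Δt)) / (2 − 1)
= (2·1.1582187 − 1.2704209) / 1
= 1.0460165 / 1 = 1.0460165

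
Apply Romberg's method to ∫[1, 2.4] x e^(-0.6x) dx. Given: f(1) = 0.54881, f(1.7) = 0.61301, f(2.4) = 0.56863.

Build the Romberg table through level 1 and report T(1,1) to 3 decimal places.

0.833

T(0,0) (trapezoid, 1 panel, h=1.4000): 0.78221
T(1,0) (trapezoid, 2 panels, h=0.7000): 0.82021
T(1,1) = 0.82021 + (0.82021 − 0.78221)/3 = 0.83288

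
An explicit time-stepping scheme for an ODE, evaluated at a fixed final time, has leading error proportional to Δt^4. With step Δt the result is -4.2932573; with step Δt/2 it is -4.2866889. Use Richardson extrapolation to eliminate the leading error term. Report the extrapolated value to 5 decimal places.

-4.28625

The leading error scales as Δt^4; refining by a factor of 2 reduces it by 2^4 = 16.
Extrapolated value = (16·A(Δt/2) − A(Δt)) / (16 − 1)
= (16·(-4.2866889) − (-4.2932573)) / 15
= -64.2937651 / 15 = -4.2862510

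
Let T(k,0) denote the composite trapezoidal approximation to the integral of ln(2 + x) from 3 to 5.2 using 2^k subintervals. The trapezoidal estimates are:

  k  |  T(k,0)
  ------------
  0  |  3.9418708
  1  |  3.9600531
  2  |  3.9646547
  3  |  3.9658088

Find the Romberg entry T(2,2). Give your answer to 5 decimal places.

T(1,1) = 3.9600531 + (3.9600531 − 3.9418708)/3 = 3.9661139
T(2,1) = 3.9646547 + (3.9646547 − 3.9600531)/3 = 3.9661886
T(2,2) = 3.9661886 + (3.9661886 − 3.9661139)/15 = 3.9661936

3.96619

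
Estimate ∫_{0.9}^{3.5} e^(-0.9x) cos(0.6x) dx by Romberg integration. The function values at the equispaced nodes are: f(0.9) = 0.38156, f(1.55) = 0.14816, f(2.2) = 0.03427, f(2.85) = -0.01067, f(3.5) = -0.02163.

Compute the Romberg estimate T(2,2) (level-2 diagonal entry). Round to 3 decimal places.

0.212

T(0,0) (trapezoid, 1 panel, h=2.6000): 0.46791
T(1,0) (trapezoid, 2 panels, h=1.3000): 0.27851
T(2,0) (trapezoid, 4 panels, h=0.6500): 0.22862
T(1,1) = 0.27851 + (0.27851 − 0.46791)/3 = 0.21538
T(2,1) = 0.22862 + (0.22862 − 0.27851)/3 = 0.21199
T(2,2) = 0.21199 + (0.21199 − 0.21538)/15 = 0.21176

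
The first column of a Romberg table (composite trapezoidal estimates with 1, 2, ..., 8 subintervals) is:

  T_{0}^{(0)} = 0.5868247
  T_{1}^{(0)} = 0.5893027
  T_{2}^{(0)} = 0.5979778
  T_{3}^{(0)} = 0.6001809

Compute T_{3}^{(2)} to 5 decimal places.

Richardson extrapolation on the trapezoidal column (denominator 4−1=3):
T_{2}^{(1)} = 0.5979778 + (0.5979778 − 0.5893027)/3 = 0.6008695
T_{3}^{(1)} = 0.6001809 + (0.6001809 − 0.5979778)/3 = 0.6009153
T_{3}^{(2)} = 0.6009153 + (0.6009153 − 0.6008695)/15 = 0.6009184

0.60092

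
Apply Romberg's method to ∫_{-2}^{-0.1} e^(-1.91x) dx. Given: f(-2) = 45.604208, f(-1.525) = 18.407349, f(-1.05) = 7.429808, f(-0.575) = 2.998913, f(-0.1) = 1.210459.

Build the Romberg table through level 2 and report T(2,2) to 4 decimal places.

T(0,0) (trapezoid, 1 panel, h=1.9000): 44.473934
T(1,0) (trapezoid, 2 panels, h=0.9500): 29.295284
T(2,0) (trapezoid, 4 panels, h=0.4750): 24.815617
T(1,1) = 29.295284 + (29.295284 − 44.473934)/3 = 24.235734
T(2,1) = 24.815617 + (24.815617 − 29.295284)/3 = 23.322395
T(2,2) = 23.322395 + (23.322395 − 24.235734)/15 = 23.261506

23.2615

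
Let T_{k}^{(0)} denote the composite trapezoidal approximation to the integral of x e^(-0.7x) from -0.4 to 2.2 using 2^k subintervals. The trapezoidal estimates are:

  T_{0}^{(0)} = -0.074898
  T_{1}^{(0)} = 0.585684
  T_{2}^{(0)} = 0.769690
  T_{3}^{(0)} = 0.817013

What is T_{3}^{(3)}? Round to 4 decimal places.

0.8329

Richardson extrapolation on the trapezoidal column (denominator 4−1=3):
T_{1}^{(1)} = (4·0.585684 − (-0.074898)) / 3 = 0.805878
T_{2}^{(1)} = (4·0.769690 − 0.585684) / 3 = 0.831025
T_{3}^{(1)} = 0.817013 + (0.817013 − 0.769690)/3 = 0.832787
T_{2}^{(2)} = 0.831025 + (0.831025 − 0.805878)/15 = 0.832701
T_{3}^{(2)} = 0.832787 + (0.832787 − 0.831025)/15 = 0.832904
T_{3}^{(3)} = 0.832904 + (0.832904 − 0.832701)/63 = 0.832907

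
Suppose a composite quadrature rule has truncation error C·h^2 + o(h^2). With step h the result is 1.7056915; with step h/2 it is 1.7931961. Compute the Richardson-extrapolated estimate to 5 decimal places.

1.82236

Extrapolated value = (4·A(h/2) − A(h)) / (4 − 1)
= (4·1.7931961 − 1.7056915) / 3
= 5.4670929 / 3 = 1.8223643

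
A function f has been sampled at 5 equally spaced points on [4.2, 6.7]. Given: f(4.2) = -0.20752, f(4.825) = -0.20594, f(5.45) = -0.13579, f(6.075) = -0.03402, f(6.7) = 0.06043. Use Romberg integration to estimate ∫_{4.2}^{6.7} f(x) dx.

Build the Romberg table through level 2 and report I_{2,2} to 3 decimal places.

I_{0,0} (trapezoid, 1 panel, h=2.5000): -0.18386
I_{1,0} (trapezoid, 2 panels, h=1.2500): -0.26167
I_{2,0} (trapezoid, 4 panels, h=0.6250): -0.28081
I_{1,1} = -0.26167 + (-0.26167 − (-0.18386))/3 = -0.28761
I_{2,1} = -0.28081 + (-0.28081 − (-0.26167))/3 = -0.28719
I_{2,2} = -0.28719 + (-0.28719 − (-0.28761))/15 = -0.28716

-0.287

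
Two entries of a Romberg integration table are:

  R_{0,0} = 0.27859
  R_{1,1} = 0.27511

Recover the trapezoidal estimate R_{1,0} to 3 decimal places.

From R_{1,1} = (4·R_{1,0} − R_{0,0})/3, solve for R_{1,0}:
4·R_{1,0} = 3·0.27511 + 0.27859 = 1.10392
R_{1,0} = 0.27598

0.276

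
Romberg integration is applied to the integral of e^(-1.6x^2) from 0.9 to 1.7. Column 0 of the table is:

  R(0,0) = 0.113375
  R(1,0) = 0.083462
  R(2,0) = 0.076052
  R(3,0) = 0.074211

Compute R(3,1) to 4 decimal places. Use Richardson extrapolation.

R(3,1) = 0.074211 + (0.074211 − 0.076052)/3 = 0.073597

0.0736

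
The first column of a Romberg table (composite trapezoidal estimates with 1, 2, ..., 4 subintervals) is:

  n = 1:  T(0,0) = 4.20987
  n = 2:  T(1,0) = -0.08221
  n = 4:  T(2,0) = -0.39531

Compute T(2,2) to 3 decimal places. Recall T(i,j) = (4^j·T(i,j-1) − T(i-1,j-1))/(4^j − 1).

T(1,1) = -0.08221 + (-0.08221 − 4.20987)/3 = -1.51290
T(2,1) = (4·(-0.39531) − (-0.08221)) / 3 = -0.49968
T(2,2) = -0.49968 + (-0.49968 − (-1.51290))/15 = -0.43213
(Column j=1 coincides with Simpson's rule on the same nodes.)

-0.432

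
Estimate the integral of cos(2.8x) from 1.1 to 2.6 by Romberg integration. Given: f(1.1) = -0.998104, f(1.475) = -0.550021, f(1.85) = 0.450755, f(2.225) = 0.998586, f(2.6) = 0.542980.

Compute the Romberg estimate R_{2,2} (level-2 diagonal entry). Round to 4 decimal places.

R_{0,0} (trapezoid, 1 panel, h=1.5000): -0.341343
R_{1,0} (trapezoid, 2 panels, h=0.7500): 0.167395
R_{2,0} (trapezoid, 4 panels, h=0.3750): 0.251909
R_{1,1} = 0.167395 + (0.167395 − (-0.341343))/3 = 0.336974
R_{2,1} = 0.251909 + (0.251909 − 0.167395)/3 = 0.280080
R_{2,2} = 0.280080 + (0.280080 − 0.336974)/15 = 0.276287

0.2763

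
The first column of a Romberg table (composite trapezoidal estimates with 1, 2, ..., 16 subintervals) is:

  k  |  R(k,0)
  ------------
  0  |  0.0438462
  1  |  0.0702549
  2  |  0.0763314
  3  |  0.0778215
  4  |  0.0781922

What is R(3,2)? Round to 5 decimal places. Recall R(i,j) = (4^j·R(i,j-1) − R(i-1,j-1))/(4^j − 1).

R(2,1) = (4·0.0763314 − 0.0702549) / 3 = 0.0783569
R(3,1) = 0.0778215 + (0.0778215 − 0.0763314)/3 = 0.0783182
R(3,2) = (16·0.0783182 − 0.0783569) / 15 = 0.0783156
(Column j=1 coincides with Simpson's rule on the same nodes.)

0.07832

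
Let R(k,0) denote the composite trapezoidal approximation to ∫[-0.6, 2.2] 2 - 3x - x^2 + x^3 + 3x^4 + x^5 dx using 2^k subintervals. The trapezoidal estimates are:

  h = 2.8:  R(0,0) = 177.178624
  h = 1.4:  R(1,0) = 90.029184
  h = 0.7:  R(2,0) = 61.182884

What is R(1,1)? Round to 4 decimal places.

Richardson extrapolation on the trapezoidal column (denominator 4−1=3):
R(1,1) = 90.029184 + (90.029184 − 177.178624)/3 = 60.979371

60.9794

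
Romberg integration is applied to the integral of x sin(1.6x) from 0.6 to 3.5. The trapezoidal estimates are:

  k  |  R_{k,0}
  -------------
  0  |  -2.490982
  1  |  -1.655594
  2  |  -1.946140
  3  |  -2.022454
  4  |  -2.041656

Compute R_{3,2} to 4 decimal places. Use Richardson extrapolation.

Richardson extrapolation on the trapezoidal column (denominator 4−1=3):
R_{2,1} = (4·(-1.946140) − (-1.655594)) / 3 = -2.042989
R_{3,1} = -2.022454 + (-2.022454 − (-1.946140))/3 = -2.047892
R_{3,2} = -2.047892 + (-2.047892 − (-2.042989))/15 = -2.048219

-2.0482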